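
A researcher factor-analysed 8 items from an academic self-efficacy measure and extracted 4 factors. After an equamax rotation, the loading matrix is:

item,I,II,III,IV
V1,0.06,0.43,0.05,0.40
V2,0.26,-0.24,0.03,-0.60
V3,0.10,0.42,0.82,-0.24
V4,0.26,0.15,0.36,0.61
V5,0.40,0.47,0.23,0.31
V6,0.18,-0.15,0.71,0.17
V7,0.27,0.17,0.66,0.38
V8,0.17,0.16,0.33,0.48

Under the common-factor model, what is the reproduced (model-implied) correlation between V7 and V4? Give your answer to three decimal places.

r̂ = Σ λ_i·λ_j across factors = (0.27)(0.26) + (0.17)(0.15) + (0.66)(0.36) + (0.38)(0.61)
  = +0.0702 +0.0255 +0.2376 +0.2318 = 0.5651

0.565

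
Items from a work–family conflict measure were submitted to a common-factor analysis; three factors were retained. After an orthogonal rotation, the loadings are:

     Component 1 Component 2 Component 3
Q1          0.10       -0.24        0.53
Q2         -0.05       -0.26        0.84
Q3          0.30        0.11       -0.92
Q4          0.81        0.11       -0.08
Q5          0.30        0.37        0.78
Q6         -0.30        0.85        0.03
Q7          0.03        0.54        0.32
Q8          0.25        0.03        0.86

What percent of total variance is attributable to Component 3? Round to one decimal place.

41.1%

SS loadings for Component 3 = 0.53² + 0.84² + (-0.92)² + (-0.08)² + 0.78² + 0.03² + 0.32² + 0.86² = 3.2906
With 8 standardized items, total variance = 8. Proportion = 3.2906/8 = 0.4113 → 41.13%.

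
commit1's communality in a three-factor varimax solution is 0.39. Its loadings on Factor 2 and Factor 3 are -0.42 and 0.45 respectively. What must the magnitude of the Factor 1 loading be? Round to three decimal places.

0.105

Under orthogonal rotation h² = Σλ², so λ_Factor 1² = h² − (0.3789) = 0.39 − 0.3789 = 0.0111.
|λ| = √0.0111 = 0.1054.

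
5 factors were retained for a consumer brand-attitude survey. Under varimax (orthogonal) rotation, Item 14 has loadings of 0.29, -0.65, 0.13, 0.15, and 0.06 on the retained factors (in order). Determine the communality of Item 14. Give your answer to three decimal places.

0.550

h² = 0.29² + (-0.65)² + 0.13² + 0.15² + 0.06² = 0.0841 + 0.4225 + 0.0169 + 0.0225 + 0.0036 = 0.5496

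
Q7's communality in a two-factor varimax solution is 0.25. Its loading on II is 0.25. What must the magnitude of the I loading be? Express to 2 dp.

0.43

Under orthogonal rotation h² = Σλ², so λ_I² = h² − (0.0625) = 0.25 − 0.0625 = 0.1875.
|λ| = √0.1875 = 0.4330.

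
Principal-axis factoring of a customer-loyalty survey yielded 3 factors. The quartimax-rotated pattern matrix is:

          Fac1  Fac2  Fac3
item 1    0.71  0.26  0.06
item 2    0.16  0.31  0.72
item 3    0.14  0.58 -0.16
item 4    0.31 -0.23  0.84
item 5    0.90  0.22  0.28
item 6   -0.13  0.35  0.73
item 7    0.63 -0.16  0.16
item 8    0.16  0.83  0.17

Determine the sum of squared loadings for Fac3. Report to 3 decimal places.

1.919

SS loadings for Fac3 = 0.06² + 0.72² + (-0.16)² + 0.84² + 0.28² + 0.73² + 0.16² + 0.17² = 0.0036 + 0.5184 + 0.0256 + 0.7056 + 0.0784 + 0.5329 + 0.0256 + 0.0289 = 1.9190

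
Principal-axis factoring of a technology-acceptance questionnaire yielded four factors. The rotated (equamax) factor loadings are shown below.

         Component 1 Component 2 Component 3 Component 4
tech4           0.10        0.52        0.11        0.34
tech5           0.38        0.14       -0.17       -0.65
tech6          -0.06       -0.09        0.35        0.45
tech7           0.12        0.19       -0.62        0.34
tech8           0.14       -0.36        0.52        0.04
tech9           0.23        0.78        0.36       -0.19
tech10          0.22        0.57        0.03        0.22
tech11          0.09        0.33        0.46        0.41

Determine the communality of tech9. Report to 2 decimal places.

h² = 0.23² + 0.78² + 0.36² + (-0.19)² = 0.0529 + 0.6084 + 0.1296 + 0.0361 = 0.8270

0.83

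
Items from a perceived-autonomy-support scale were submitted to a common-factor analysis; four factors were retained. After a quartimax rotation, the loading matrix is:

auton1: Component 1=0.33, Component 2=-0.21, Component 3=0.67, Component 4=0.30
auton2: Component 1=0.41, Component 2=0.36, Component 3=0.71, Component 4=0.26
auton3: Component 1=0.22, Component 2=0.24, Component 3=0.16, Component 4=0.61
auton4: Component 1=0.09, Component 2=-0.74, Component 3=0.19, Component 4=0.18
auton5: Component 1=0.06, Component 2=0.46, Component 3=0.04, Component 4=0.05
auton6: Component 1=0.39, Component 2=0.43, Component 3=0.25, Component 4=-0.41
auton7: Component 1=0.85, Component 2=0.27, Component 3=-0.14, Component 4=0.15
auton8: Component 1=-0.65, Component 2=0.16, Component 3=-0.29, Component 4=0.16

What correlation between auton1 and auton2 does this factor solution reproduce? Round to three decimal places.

r̂ = Σ λ_i·λ_j across factors = (0.33)(0.41) + (-0.21)(0.36) + (0.67)(0.71) + (0.30)(0.26)
  = +0.1353 -0.0756 +0.4757 +0.0780 = 0.6134

0.613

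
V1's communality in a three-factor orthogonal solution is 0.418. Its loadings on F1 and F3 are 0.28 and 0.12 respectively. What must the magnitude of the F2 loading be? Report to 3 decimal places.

0.570

Under orthogonal rotation h² = Σλ², so λ_F2² = h² − (0.0928) = 0.418 − 0.0928 = 0.3252.
|λ| = √0.3252 = 0.5703.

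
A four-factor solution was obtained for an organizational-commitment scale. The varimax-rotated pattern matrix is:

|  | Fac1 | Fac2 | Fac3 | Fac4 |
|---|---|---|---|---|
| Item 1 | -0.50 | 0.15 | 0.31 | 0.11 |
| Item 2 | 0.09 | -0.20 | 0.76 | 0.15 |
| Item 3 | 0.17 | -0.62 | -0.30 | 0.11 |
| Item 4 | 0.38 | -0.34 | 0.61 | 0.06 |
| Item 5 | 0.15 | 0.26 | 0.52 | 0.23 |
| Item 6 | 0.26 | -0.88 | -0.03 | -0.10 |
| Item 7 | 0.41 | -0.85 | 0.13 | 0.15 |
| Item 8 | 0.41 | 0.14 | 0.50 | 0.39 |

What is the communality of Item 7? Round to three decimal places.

0.930

h² = 0.41² + (-0.85)² + 0.13² + 0.15² = 0.1681 + 0.7225 + 0.0169 + 0.0225 = 0.9300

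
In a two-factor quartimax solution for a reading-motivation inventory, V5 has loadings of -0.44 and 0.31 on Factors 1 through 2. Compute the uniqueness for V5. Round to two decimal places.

0.71

h² = (-0.44)² + 0.31² = 0.1936 + 0.0961 = 0.2897
Uniqueness u² = 1 − h² = 1 − 0.2897 = 0.7103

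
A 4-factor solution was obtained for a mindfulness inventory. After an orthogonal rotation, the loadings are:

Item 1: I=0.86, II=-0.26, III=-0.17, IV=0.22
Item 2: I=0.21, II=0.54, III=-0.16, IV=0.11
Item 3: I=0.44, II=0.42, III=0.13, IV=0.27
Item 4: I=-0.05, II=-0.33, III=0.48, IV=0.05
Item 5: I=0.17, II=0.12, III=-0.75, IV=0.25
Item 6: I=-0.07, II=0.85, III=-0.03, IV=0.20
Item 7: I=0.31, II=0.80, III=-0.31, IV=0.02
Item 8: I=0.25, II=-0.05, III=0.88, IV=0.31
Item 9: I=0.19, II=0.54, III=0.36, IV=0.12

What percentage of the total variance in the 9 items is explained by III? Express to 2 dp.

SS loadings for III = (-0.17)² + (-0.16)² + 0.13² + 0.48² + (-0.75)² + (-0.03)² + (-0.31)² + 0.88² + 0.36² = 1.8653
With 9 standardized items, total variance = 9. Proportion = 1.8653/9 = 0.2073 → 20.73%.

20.73%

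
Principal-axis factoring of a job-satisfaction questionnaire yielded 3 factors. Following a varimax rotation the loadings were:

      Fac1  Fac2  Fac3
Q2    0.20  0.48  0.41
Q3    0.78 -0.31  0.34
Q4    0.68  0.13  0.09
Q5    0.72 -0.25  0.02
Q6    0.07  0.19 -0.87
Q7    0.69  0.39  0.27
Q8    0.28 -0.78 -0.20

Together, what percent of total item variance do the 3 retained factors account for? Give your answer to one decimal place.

SS loadings by factor: 2.1886, 1.2025, 1.1620; total = 4.5531.
Total variance with 7 standardized items is 7, so the solution explains 4.5531/7 = 0.6504 = 65.04%.

65.0%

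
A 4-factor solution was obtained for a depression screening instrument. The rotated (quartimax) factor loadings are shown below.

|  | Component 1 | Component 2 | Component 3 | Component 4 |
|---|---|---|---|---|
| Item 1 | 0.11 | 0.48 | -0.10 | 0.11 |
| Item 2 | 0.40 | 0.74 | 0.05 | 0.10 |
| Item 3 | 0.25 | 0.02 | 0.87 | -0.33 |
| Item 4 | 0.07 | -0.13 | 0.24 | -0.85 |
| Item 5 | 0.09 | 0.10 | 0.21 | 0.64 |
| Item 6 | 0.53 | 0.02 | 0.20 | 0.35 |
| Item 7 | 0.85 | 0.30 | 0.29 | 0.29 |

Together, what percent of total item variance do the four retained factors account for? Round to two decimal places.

65.88%

SS loadings by factor: 1.2510, 0.8957, 0.9952, 1.4697; total = 4.6116.
Total variance with 7 standardized items is 7, so the solution explains 4.6116/7 = 0.6588 = 65.88%.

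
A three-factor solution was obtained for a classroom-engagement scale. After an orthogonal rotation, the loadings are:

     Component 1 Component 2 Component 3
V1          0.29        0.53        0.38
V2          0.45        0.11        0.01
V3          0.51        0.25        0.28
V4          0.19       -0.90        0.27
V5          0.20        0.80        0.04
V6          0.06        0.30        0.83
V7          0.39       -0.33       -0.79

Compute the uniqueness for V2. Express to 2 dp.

0.79

h² = 0.45² + 0.11² + 0.01² = 0.2025 + 0.0121 + 0.0001 = 0.2147
Uniqueness u² = 1 − h² = 1 − 0.2147 = 0.7853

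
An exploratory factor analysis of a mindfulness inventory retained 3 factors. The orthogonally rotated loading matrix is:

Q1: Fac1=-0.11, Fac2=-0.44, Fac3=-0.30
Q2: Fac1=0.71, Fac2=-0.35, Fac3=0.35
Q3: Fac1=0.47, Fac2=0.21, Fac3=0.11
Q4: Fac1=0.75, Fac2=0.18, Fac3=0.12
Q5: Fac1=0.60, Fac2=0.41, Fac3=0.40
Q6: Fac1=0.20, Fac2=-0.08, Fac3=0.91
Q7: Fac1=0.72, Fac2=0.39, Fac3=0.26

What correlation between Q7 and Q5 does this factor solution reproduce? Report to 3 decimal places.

r̂ = Σ λ_i·λ_j across factors = (0.72)(0.60) + (0.39)(0.41) + (0.26)(0.40)
  = +0.4320 +0.1599 +0.1040 = 0.6959

0.696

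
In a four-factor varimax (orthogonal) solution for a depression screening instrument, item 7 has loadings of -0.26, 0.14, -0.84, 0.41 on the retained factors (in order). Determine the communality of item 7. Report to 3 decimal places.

h² = (-0.26)² + 0.14² + (-0.84)² + 0.41² = 0.0676 + 0.0196 + 0.7056 + 0.1681 = 0.9609

0.961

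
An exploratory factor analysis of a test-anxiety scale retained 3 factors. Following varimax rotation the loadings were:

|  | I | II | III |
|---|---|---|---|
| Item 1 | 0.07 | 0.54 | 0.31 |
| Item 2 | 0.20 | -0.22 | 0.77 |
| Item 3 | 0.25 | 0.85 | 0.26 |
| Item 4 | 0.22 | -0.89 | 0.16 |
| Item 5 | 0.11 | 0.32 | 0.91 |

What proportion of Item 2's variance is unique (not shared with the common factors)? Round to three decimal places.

0.319

h² = 0.20² + (-0.22)² + 0.77² = 0.0400 + 0.0484 + 0.5929 = 0.6813
Uniqueness u² = 1 − h² = 1 − 0.6813 = 0.3187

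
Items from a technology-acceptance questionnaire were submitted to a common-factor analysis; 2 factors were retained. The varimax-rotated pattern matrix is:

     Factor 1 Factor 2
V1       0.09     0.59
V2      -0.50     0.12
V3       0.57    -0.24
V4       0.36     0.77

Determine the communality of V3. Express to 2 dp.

0.38

h² = 0.57² + (-0.24)² = 0.3249 + 0.0576 = 0.3825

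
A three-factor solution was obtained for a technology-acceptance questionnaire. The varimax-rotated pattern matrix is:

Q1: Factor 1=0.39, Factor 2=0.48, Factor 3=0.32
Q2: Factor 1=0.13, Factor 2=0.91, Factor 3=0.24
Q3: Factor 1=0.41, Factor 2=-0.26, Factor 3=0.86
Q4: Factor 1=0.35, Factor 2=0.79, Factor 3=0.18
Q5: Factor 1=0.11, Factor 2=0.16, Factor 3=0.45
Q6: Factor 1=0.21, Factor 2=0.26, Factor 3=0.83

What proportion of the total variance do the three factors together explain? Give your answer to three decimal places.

Communalities: 0.4849, 0.9026, 0.9753, 0.7790, 0.2402, 0.8006; Σh² = 4.1826.
Total variance with 6 standardized items is 6, so the solution explains 4.1826/6 = 0.6971.

0.697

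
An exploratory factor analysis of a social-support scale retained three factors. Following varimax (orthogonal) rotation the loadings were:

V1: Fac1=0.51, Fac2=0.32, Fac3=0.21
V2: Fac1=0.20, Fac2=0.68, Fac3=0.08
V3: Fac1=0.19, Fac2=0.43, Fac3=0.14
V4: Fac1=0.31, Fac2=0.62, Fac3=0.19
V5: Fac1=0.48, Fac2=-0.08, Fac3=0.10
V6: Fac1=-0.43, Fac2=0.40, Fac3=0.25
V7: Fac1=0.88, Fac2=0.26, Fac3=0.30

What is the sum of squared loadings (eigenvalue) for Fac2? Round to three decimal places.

1.368

SS loadings for Fac2 = 0.32² + 0.68² + 0.43² + 0.62² + (-0.08)² + 0.40² + 0.26² = 0.1024 + 0.4624 + 0.1849 + 0.3844 + 0.0064 + 0.1600 + 0.0676 = 1.3681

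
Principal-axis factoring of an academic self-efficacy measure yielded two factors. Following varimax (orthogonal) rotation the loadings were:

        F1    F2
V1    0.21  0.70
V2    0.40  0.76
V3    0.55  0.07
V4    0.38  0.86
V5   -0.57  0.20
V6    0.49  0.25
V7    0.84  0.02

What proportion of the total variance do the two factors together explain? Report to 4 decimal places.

Communalities: 0.5341, 0.7376, 0.3074, 0.8840, 0.3649, 0.3026, 0.7060; Σh² = 3.8366.
Total variance with 7 standardized items is 7, so the solution explains 3.8366/7 = 0.5481.

0.5481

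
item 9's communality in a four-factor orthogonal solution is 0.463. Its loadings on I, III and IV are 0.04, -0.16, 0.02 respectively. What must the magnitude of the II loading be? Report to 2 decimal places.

0.66

Under orthogonal rotation h² = Σλ², so λ_II² = h² − (0.0276) = 0.463 − 0.0276 = 0.4354.
|λ| = √0.4354 = 0.6598.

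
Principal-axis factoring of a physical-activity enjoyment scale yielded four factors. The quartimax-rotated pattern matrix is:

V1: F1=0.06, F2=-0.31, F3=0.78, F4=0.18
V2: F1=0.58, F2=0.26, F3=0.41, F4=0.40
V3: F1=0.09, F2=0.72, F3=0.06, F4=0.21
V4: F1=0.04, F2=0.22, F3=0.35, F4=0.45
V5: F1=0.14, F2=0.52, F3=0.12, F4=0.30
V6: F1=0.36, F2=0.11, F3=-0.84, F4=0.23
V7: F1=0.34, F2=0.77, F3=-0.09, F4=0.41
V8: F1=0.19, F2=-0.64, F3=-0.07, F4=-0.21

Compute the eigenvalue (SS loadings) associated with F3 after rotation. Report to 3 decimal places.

1.636

SS loadings for F3 = 0.78² + 0.41² + 0.06² + 0.35² + 0.12² + (-0.84)² + (-0.09)² + (-0.07)² = 0.6084 + 0.1681 + 0.0036 + 0.1225 + 0.0144 + 0.7056 + 0.0081 + 0.0049 = 1.6356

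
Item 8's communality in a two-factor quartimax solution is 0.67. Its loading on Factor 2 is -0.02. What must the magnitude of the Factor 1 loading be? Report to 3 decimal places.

Under orthogonal rotation h² = Σλ², so λ_Factor 1² = h² − (0.0004) = 0.67 − 0.0004 = 0.6696.
|λ| = √0.6696 = 0.8183.

0.818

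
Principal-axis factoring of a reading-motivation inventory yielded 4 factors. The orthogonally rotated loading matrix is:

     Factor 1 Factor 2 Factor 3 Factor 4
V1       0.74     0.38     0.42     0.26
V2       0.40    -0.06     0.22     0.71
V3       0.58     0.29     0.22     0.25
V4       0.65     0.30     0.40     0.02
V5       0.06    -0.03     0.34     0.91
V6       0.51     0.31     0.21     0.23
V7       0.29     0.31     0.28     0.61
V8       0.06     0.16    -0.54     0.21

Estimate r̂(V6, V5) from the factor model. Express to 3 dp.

0.302

r̂ = Σ λ_i·λ_j across factors = (0.51)(0.06) + (0.31)(-0.03) + (0.21)(0.34) + (0.23)(0.91)
  = +0.0306 -0.0093 +0.0714 +0.2093 = 0.3020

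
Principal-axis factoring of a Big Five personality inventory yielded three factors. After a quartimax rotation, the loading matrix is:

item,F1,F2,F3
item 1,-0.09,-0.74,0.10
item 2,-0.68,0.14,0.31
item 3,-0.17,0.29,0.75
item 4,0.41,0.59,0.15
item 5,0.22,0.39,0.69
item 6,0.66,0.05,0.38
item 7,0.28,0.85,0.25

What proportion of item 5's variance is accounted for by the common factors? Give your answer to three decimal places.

h² = 0.22² + 0.39² + 0.69² = 0.0484 + 0.1521 + 0.4761 = 0.6766

0.677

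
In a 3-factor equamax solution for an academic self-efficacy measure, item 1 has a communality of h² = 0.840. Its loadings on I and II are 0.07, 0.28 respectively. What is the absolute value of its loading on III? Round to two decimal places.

Under orthogonal rotation h² = Σλ², so λ_III² = h² − (0.0833) = 0.840 − 0.0833 = 0.7567.
|λ| = √0.7567 = 0.8699.

0.87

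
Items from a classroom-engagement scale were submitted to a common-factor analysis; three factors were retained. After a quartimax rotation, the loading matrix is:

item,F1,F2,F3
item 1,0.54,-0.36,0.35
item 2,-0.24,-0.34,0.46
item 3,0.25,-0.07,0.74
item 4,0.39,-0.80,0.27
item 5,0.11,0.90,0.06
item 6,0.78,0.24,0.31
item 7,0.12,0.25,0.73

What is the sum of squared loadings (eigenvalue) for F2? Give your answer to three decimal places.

SS loadings for F2 = (-0.36)² + (-0.34)² + (-0.07)² + (-0.80)² + 0.90² + 0.24² + 0.25² = 0.1296 + 0.1156 + 0.0049 + 0.6400 + 0.8100 + 0.0576 + 0.0625 = 1.8202

1.820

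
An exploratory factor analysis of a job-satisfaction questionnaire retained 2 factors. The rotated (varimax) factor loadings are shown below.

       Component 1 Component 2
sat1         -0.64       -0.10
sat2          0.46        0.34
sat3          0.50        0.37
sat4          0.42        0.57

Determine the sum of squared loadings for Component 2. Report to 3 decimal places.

SS loadings for Component 2 = (-0.10)² + 0.34² + 0.37² + 0.57² = 0.0100 + 0.1156 + 0.1369 + 0.3249 = 0.5874

0.587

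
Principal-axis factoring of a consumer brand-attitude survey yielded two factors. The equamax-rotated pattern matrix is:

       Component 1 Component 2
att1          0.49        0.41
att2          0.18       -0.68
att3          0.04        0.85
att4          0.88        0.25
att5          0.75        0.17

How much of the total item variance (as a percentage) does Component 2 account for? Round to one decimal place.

28.9%

SS loadings for Component 2 = 0.41² + (-0.68)² + 0.85² + 0.25² + 0.17² = 1.4444
With 5 standardized items, total variance = 5. Proportion = 1.4444/5 = 0.2889 → 28.89%.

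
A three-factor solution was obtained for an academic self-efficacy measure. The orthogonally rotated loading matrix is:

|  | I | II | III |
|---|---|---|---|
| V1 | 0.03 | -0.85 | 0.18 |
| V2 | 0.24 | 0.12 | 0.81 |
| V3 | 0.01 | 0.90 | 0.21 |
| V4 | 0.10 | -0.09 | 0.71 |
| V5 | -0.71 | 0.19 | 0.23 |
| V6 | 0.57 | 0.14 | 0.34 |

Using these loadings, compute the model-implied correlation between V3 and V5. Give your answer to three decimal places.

0.212

r̂ = Σ λ_i·λ_j across factors = (0.01)(-0.71) + (0.90)(0.19) + (0.21)(0.23)
  = -0.0071 +0.1710 +0.0483 = 0.2122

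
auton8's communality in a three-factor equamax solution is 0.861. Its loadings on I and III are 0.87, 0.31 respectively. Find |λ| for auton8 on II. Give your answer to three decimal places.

0.089

Under orthogonal rotation h² = Σλ², so λ_II² = h² − (0.8530) = 0.861 − 0.8530 = 0.0080.
|λ| = √0.0080 = 0.0894.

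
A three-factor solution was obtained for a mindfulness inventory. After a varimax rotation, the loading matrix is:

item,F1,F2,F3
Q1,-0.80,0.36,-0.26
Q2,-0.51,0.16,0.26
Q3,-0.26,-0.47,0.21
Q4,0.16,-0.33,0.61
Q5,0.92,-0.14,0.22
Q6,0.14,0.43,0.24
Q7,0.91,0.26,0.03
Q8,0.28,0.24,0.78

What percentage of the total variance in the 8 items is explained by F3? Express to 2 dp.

SS loadings for F3 = (-0.26)² + 0.26² + 0.21² + 0.61² + 0.22² + 0.24² + 0.03² + 0.78² = 1.2667
With 8 standardized items, total variance = 8. Proportion = 1.2667/8 = 0.1583 → 15.83%.

15.83%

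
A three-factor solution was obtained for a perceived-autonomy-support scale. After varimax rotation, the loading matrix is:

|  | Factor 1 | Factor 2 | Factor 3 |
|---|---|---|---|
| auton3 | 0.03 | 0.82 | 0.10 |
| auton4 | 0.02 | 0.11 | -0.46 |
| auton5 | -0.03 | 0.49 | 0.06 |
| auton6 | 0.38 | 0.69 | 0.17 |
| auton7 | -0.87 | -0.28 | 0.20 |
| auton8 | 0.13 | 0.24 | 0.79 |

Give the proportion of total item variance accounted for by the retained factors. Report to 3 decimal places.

0.563

SS loadings by factor: 0.9204, 1.5367, 0.9182; total = 3.3753.
Total variance with 6 standardized items is 6, so the solution explains 3.3753/6 = 0.5625.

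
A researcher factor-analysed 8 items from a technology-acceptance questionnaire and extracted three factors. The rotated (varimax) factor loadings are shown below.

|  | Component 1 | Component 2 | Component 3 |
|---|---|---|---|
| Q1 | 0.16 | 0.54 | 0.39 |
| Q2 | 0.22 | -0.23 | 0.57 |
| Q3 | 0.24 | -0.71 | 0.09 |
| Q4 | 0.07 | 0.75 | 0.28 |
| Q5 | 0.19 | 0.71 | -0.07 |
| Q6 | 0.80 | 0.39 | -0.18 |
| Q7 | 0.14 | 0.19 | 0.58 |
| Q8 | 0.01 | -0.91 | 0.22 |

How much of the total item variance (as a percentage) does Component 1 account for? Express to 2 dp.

SS loadings for Component 1 = 0.16² + 0.22² + 0.24² + 0.07² + 0.19² + 0.80² + 0.14² + 0.01² = 0.8323
With 8 standardized items, total variance = 8. Proportion = 0.8323/8 = 0.1040 → 10.40%.

10.40%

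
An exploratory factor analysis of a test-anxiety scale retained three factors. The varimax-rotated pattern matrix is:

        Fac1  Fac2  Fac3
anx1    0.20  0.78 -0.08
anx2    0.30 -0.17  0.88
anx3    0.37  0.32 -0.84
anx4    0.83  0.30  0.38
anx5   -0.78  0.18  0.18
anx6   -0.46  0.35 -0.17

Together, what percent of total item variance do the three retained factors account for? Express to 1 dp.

Communalities: 0.6548, 0.8933, 0.9449, 0.9233, 0.6732, 0.3630; Σh² = 4.4525.
Total variance with 6 standardized items is 6, so the solution explains 4.4525/6 = 0.7421 = 74.21%.

74.2%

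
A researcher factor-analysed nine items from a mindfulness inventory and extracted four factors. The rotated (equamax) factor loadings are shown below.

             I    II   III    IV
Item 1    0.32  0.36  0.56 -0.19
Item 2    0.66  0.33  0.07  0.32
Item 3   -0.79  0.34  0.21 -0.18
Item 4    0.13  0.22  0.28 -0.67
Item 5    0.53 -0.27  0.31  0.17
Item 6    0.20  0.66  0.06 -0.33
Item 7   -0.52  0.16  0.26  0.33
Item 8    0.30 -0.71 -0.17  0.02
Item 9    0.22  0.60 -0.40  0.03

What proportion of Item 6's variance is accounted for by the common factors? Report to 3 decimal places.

0.588

h² = 0.20² + 0.66² + 0.06² + (-0.33)² = 0.0400 + 0.4356 + 0.0036 + 0.1089 = 0.5881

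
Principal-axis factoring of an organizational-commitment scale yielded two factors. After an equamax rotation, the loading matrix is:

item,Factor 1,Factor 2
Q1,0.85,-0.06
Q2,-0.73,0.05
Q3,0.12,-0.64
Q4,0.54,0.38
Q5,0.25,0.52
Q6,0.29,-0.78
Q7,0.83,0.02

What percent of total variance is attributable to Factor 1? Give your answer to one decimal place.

SS loadings for Factor 1 = 0.85² + (-0.73)² + 0.12² + 0.54² + 0.25² + 0.29² + 0.83² = 2.3969
With 7 standardized items, total variance = 7. Proportion = 2.3969/7 = 0.3424 → 34.24%.

34.2%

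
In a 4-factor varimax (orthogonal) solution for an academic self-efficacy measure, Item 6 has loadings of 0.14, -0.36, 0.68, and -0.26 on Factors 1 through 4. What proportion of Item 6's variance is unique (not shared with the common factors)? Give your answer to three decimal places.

0.321

h² = 0.14² + (-0.36)² + 0.68² + (-0.26)² = 0.0196 + 0.1296 + 0.4624 + 0.0676 = 0.6792
Uniqueness u² = 1 − h² = 1 − 0.6792 = 0.3208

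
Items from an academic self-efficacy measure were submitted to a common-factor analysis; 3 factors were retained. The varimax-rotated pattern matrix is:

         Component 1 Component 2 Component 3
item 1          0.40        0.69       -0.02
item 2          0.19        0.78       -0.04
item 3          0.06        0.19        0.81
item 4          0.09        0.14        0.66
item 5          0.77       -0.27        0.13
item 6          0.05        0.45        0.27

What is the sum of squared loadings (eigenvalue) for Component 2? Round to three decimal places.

SS loadings for Component 2 = 0.69² + 0.78² + 0.19² + 0.14² + (-0.27)² + 0.45² = 0.4761 + 0.6084 + 0.0361 + 0.0196 + 0.0729 + 0.2025 = 1.4156

1.416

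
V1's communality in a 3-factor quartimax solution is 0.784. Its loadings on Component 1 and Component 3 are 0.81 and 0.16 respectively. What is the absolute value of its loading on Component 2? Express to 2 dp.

0.32

Under orthogonal rotation h² = Σλ², so λ_Component 2² = h² − (0.6817) = 0.784 − 0.6817 = 0.1023.
|λ| = √0.1023 = 0.3198.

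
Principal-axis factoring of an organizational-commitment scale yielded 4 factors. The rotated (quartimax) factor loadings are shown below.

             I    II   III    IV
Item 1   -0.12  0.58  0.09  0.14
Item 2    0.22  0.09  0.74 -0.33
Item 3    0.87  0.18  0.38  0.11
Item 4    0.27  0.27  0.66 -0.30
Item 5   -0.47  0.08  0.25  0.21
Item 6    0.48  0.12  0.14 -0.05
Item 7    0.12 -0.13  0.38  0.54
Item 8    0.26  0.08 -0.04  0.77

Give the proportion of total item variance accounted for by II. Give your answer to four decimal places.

0.0617

SS loadings for II = 0.58² + 0.09² + 0.18² + 0.27² + 0.08² + 0.12² + (-0.13)² + 0.08² = 0.4939
Proportion of variance = 0.4939 / 8 = 0.0617.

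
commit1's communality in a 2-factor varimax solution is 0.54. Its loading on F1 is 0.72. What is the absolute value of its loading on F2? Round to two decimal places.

Under orthogonal rotation h² = Σλ², so λ_F2² = h² − (0.5184) = 0.54 − 0.5184 = 0.0216.
|λ| = √0.0216 = 0.1470.

0.15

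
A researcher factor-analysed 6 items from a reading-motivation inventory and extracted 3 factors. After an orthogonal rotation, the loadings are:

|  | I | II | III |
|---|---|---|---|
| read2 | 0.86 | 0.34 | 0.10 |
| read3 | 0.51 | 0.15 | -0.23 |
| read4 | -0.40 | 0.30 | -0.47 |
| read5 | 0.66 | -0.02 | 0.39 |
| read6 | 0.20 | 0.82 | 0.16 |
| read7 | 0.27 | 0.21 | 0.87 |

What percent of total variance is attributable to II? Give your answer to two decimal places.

SS loadings for II = 0.34² + 0.15² + 0.30² + (-0.02)² + 0.82² + 0.21² = 0.9450
With 6 standardized items, total variance = 6. Proportion = 0.9450/6 = 0.1575 → 15.75%.

15.75%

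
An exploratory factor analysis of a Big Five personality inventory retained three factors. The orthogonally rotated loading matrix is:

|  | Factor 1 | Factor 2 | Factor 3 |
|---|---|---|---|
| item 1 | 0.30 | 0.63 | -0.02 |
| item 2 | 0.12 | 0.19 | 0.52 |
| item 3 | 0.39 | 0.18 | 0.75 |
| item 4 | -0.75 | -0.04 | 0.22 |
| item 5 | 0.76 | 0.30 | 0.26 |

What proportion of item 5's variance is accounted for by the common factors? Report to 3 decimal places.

0.735

h² = 0.76² + 0.30² + 0.26² = 0.5776 + 0.0900 + 0.0676 = 0.7352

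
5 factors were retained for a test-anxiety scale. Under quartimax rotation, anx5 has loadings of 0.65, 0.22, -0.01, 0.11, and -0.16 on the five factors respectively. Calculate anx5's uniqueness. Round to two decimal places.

h² = 0.65² + 0.22² + (-0.01)² + 0.11² + (-0.16)² = 0.4225 + 0.0484 + 0.0001 + 0.0121 + 0.0256 = 0.5087
Uniqueness u² = 1 − h² = 1 − 0.5087 = 0.4913

0.49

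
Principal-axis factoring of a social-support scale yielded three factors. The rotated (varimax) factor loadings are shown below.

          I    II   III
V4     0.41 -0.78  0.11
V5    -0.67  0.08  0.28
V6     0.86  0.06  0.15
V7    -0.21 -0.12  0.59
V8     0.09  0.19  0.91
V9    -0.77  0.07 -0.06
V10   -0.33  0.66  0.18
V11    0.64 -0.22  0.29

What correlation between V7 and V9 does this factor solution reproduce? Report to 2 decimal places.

r̂ = Σ λ_i·λ_j across factors = (-0.21)(-0.77) + (-0.12)(0.07) + (0.59)(-0.06)
  = +0.1617 -0.0084 -0.0354 = 0.1179

0.12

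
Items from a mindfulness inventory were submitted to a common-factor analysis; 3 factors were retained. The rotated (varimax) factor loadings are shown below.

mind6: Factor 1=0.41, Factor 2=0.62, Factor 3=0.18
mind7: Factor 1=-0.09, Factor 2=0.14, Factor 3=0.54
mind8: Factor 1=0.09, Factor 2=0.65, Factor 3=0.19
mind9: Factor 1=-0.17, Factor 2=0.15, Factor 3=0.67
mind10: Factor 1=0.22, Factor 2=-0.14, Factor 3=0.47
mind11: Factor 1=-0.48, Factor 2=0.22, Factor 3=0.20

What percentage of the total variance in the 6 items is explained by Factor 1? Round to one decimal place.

8.2%

SS loadings for Factor 1 = 0.41² + (-0.09)² + 0.09² + (-0.17)² + 0.22² + (-0.48)² = 0.4920
With 6 standardized items, total variance = 6. Proportion = 0.4920/6 = 0.0820 → 8.20%.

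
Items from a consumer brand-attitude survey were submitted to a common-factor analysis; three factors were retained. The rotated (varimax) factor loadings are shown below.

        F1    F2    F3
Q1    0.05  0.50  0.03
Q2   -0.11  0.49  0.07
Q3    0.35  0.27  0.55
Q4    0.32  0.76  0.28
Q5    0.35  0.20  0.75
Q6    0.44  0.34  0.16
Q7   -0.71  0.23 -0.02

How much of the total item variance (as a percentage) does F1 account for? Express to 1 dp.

SS loadings for F1 = 0.05² + (-0.11)² + 0.35² + 0.32² + 0.35² + 0.44² + (-0.71)² = 1.0597
With 7 standardized items, total variance = 7. Proportion = 1.0597/7 = 0.1514 → 15.14%.

15.1%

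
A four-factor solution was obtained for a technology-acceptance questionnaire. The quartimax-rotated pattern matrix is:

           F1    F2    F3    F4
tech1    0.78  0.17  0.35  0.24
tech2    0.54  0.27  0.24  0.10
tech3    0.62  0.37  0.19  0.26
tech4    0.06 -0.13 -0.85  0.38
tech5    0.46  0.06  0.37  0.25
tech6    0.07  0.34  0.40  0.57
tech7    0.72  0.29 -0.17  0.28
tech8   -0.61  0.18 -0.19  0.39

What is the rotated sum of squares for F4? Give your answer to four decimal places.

SS loadings for F4 = 0.24² + 0.10² + 0.26² + 0.38² + 0.25² + 0.57² + 0.28² + 0.39² = 0.0576 + 0.0100 + 0.0676 + 0.1444 + 0.0625 + 0.3249 + 0.0784 + 0.1521 = 0.8975

0.8975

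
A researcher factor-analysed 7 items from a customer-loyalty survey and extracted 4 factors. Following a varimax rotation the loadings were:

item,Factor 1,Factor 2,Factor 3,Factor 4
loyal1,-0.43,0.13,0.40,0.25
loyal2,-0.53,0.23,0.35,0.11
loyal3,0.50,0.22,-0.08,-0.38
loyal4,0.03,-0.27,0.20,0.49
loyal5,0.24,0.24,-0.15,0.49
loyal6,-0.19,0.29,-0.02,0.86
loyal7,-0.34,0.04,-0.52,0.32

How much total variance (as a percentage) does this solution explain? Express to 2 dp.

48.91%

Communalities: 0.4243, 0.4684, 0.4492, 0.3539, 0.3778, 0.8602, 0.4900; Σh² = 3.4238.
Total variance with 7 standardized items is 7, so the solution explains 3.4238/7 = 0.4891 = 48.91%.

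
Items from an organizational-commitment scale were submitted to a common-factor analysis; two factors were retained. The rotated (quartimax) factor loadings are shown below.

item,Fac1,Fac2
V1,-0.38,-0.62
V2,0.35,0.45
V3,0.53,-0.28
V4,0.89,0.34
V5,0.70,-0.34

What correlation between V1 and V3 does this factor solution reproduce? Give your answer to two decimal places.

r̂ = Σ λ_i·λ_j across factors = (-0.38)(0.53) + (-0.62)(-0.28)
  = -0.2014 +0.1736 = -0.0278

-0.03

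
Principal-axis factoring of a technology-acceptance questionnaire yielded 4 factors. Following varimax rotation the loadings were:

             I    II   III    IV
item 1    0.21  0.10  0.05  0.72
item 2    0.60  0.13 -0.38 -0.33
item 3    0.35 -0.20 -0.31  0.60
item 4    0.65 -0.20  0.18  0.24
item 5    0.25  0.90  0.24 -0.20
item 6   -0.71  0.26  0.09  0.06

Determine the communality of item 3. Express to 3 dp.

0.619

h² = 0.35² + (-0.20)² + (-0.31)² + 0.60² = 0.1225 + 0.0400 + 0.0961 + 0.3600 = 0.6186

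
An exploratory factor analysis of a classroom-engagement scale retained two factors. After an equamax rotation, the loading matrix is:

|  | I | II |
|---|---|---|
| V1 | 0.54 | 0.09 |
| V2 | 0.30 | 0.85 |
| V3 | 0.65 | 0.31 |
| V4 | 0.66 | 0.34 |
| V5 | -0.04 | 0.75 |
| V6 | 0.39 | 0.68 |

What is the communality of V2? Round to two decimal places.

0.81

h² = 0.30² + 0.85² = 0.0900 + 0.7225 = 0.8125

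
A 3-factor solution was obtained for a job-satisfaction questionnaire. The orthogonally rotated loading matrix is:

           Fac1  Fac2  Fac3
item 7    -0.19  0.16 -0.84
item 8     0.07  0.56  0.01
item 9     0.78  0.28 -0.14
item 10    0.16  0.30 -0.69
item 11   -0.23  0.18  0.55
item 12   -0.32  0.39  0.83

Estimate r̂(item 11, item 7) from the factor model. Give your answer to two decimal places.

r̂ = Σ λ_i·λ_j across factors = (-0.23)(-0.19) + (0.18)(0.16) + (0.55)(-0.84)
  = +0.0437 +0.0288 -0.4620 = -0.3895

-0.39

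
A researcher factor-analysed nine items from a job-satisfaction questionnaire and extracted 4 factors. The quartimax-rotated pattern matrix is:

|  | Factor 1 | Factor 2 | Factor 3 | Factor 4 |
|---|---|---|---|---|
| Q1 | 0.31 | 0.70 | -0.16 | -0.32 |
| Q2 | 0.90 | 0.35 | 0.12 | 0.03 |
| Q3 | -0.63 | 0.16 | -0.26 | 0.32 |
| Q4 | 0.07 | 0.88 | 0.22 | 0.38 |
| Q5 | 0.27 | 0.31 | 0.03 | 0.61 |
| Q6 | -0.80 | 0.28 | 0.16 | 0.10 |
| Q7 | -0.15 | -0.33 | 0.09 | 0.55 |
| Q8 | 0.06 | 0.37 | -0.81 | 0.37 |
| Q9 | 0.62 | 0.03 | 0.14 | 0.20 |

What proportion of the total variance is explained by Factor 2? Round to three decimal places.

SS loadings for Factor 2 = 0.70² + 0.35² + 0.16² + 0.88² + 0.31² + 0.28² + (-0.33)² + 0.37² + 0.03² = 1.8337
Proportion of variance = 1.8337 / 9 = 0.2037.

0.204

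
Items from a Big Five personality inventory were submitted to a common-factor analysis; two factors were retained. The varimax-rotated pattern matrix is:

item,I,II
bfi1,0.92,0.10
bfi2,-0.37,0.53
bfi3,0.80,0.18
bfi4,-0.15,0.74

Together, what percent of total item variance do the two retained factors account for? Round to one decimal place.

62.9%

SS loadings by factor: 1.6458, 0.8709; total = 2.5167.
Total variance with 4 standardized items is 4, so the solution explains 2.5167/4 = 0.6292 = 62.92%.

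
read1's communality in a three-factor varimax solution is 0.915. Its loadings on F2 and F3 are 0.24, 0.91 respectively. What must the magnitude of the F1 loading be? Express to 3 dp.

Under orthogonal rotation h² = Σλ², so λ_F1² = h² − (0.8857) = 0.915 − 0.8857 = 0.0293.
|λ| = √0.0293 = 0.1712.

0.171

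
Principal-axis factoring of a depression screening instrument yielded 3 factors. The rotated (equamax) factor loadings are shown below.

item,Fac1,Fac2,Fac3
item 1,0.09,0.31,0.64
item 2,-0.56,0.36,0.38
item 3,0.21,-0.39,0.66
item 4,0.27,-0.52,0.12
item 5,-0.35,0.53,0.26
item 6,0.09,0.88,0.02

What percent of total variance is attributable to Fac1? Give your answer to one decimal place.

9.5%

SS loadings for Fac1 = 0.09² + (-0.56)² + 0.21² + 0.27² + (-0.35)² + 0.09² = 0.5693
With 6 standardized items, total variance = 6. Proportion = 0.5693/6 = 0.0949 → 9.49%.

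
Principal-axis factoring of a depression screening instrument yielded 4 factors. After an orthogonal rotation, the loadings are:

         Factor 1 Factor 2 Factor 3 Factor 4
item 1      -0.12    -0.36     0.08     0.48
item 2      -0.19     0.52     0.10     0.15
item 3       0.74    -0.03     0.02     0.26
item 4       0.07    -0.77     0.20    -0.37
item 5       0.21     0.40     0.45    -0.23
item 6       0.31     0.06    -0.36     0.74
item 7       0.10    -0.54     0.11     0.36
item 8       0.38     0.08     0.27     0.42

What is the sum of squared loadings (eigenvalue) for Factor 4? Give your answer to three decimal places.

SS loadings for Factor 4 = 0.48² + 0.15² + 0.26² + (-0.37)² + (-0.23)² + 0.74² + 0.36² + 0.42² = 0.2304 + 0.0225 + 0.0676 + 0.1369 + 0.0529 + 0.5476 + 0.1296 + 0.1764 = 1.3639

1.364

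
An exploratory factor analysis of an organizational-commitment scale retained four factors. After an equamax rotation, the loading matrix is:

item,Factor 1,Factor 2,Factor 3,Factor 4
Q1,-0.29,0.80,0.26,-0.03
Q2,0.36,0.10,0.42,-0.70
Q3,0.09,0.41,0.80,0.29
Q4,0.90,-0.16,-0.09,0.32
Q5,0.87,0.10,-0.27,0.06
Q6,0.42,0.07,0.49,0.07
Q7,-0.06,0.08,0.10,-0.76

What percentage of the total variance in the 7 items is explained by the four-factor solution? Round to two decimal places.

75.89%

Communalities: 0.7926, 0.8060, 0.9003, 0.9461, 0.8434, 0.4263, 0.5976; Σh² = 5.3123.
Total variance with 7 standardized items is 7, so the solution explains 5.3123/7 = 0.7589 = 75.89%.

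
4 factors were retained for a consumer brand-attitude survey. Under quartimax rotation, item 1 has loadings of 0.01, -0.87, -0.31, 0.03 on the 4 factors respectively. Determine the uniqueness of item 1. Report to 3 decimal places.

h² = 0.01² + (-0.87)² + (-0.31)² + 0.03² = 0.0001 + 0.7569 + 0.0961 + 0.0009 = 0.8540
Uniqueness u² = 1 − h² = 1 − 0.8540 = 0.1460

0.146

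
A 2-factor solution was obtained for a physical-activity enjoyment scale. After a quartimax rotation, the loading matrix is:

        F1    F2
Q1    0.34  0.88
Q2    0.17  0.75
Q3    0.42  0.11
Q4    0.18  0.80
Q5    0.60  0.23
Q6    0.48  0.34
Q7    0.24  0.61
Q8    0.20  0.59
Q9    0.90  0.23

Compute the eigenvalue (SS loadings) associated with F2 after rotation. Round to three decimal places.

2.931

SS loadings for F2 = 0.88² + 0.75² + 0.11² + 0.80² + 0.23² + 0.34² + 0.61² + 0.59² + 0.23² = 0.7744 + 0.5625 + 0.0121 + 0.6400 + 0.0529 + 0.1156 + 0.3721 + 0.3481 + 0.0529 = 2.9306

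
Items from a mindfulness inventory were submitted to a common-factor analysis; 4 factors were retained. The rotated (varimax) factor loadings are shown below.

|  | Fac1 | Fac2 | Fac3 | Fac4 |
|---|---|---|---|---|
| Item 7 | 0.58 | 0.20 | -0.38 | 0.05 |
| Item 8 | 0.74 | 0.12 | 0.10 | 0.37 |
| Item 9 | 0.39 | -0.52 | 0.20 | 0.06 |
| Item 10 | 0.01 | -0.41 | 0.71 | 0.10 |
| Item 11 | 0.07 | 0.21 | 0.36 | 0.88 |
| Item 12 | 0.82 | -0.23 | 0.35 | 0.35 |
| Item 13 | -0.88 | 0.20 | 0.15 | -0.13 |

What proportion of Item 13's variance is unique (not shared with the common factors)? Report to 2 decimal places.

h² = (-0.88)² + 0.20² + 0.15² + (-0.13)² = 0.7744 + 0.0400 + 0.0225 + 0.0169 = 0.8538
Uniqueness u² = 1 − h² = 1 − 0.8538 = 0.1462

0.15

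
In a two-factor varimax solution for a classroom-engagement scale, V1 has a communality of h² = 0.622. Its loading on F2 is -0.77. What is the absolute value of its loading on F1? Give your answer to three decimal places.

Under orthogonal rotation h² = Σλ², so λ_F1² = h² − (0.5929) = 0.622 − 0.5929 = 0.0291.
|λ| = √0.0291 = 0.1706.

0.171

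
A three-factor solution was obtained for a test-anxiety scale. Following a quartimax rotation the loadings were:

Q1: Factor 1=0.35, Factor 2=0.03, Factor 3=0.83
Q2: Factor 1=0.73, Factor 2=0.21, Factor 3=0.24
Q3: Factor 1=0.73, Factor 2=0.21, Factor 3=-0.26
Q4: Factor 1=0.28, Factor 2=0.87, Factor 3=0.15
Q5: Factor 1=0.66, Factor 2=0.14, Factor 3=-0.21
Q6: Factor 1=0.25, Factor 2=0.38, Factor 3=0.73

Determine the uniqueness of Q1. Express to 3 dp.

h² = 0.35² + 0.03² + 0.83² = 0.1225 + 0.0009 + 0.6889 = 0.8123
Uniqueness u² = 1 − h² = 1 − 0.8123 = 0.1877

0.188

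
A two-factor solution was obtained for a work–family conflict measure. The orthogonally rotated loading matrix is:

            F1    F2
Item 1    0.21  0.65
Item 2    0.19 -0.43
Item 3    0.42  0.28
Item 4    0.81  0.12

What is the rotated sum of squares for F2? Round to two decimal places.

0.70

SS loadings for F2 = 0.65² + (-0.43)² + 0.28² + 0.12² = 0.4225 + 0.1849 + 0.0784 + 0.0144 = 0.7002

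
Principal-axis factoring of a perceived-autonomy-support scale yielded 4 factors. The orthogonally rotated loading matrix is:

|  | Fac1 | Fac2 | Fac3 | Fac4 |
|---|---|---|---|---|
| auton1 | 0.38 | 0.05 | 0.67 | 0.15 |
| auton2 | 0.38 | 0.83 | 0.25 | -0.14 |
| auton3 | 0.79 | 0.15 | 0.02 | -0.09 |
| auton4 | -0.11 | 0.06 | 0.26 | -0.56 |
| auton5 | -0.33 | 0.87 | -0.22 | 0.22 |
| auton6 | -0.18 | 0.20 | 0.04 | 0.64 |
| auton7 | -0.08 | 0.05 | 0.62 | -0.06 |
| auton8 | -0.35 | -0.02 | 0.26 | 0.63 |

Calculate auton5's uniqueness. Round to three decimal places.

h² = (-0.33)² + 0.87² + (-0.22)² + 0.22² = 0.1089 + 0.7569 + 0.0484 + 0.0484 = 0.9626
Uniqueness u² = 1 − h² = 1 − 0.9626 = 0.0374

0.037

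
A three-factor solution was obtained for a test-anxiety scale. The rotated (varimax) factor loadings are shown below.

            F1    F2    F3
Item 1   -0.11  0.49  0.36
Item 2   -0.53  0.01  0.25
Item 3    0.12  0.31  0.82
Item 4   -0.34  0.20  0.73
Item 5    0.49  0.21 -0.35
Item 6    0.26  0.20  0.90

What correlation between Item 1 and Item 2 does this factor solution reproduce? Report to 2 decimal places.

r̂ = Σ λ_i·λ_j across factors = (-0.11)(-0.53) + (0.49)(0.01) + (0.36)(0.25)
  = +0.0583 +0.0049 +0.0900 = 0.1532

0.15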